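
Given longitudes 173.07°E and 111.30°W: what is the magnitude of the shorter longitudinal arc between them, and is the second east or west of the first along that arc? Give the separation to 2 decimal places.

Raw difference: -111.30 − 173.07 = -284.37°.
Normalise into (−180°, 180°]: -284.37° + 360° = 75.63°.
Positive ⇒ the second point lies to the east; separation 75.63°.

75.63° east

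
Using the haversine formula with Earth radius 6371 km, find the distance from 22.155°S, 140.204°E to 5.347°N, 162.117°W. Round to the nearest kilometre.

6977 km

Δλ = -162.117 − 140.204 = -302.321°; wrapped into (−180°, 180°]: 57.679°.
Δφ = 5.347 − -22.155 = 27.502°.
a = sin²(Δφ/2) + cos φ₁ · cos φ₂ · sin²(Δλ/2) = 0.271055.
c = 2·atan2(√a, √(1−a)) = 1.09518 rad → d = 6371·c ≈ 6977.37 km.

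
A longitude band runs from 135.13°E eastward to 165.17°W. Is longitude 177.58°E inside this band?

Band width going east from +135.13° to -165.17°: ((-165.17 − 135.13) mod 360) = 59.70°.
Offset of +177.58° east of the west edge: ((177.58 − 135.13) mod 360) = 42.45°.
42.45° ≤ 59.70° ⇒ inside.

Yes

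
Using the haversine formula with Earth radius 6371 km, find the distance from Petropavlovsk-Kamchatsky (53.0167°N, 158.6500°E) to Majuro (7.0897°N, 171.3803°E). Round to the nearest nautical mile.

Δλ = 171.3803 − 158.6500 = 12.7303°.
Δφ = 7.0897 − 53.0167 = -45.9270°.
a = sin²(Δφ/2) + cos φ₁ · cos φ₂ · sin²(Δλ/2) = 0.159550.
c = 2·atan2(√a, √(1−a)) = 0.82181 rad → d = 6371·c ≈ 5235.73 km ≈ 2827.07 nmi.

2827 nmi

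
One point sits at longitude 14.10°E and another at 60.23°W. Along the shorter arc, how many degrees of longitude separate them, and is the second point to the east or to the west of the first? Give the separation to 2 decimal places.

74.33° west

Raw difference: -60.23 − 14.10 = -74.33°.
Normalise into (−180°, 180°]: -74.33° stays -74.33°.
Negative ⇒ the second point lies to the west; separation 74.33°.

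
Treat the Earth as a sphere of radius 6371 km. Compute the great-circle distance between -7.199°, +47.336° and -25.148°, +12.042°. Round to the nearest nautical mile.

2291 nmi

Δλ = 12.042 − 47.336 = -35.294°.
Δφ = -25.148 − -7.199 = -17.949°.
a = sin²(Δφ/2) + cos φ₁ · cos φ₂ · sin²(Δλ/2) = 0.106869.
c = 2·atan2(√a, √(1−a)) = 0.66606 rad → d = 6371·c ≈ 4243.46 km ≈ 2291.29 nmi.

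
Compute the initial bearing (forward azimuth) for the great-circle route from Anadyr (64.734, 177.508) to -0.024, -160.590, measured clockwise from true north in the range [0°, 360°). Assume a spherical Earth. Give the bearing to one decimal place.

156.0°

Δλ = -160.590 − 177.508 = -338.098°; wrapped into (−180°, 180°]: 21.902°.
θ = atan2( sin Δλ · cos φ₂ , cos φ₁ · sin φ₂ − sin φ₁ · cos φ₂ · cos Δλ )
  = atan2(0.37302, -0.83924) = 156.036° → normalised to [0°, 360°): 156.036°.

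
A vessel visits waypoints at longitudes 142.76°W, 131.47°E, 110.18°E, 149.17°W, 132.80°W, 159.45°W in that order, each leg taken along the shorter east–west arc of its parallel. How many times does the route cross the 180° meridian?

2

Leg 1: -142.76° → +131.47°, shortest Δλ = -85.77° (west) — crosses 180°.
Leg 2: +131.47° → +110.18°, shortest Δλ = -21.29° (west) — does not cross 180°.
Leg 3: +110.18° → -149.17°, shortest Δλ = 100.65° (east) — crosses 180°.
Leg 4: -149.17° → -132.80°, shortest Δλ = 16.37° (east) — does not cross 180°.
Leg 5: -132.80° → -159.45°, shortest Δλ = -26.65° (west) — does not cross 180°.
Total crossings: 2.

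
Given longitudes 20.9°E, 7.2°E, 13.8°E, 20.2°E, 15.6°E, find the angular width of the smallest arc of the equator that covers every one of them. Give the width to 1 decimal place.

13.7°

Sort the longitudes: +7.2°, +13.8°, +15.6°, +20.2°, +20.9°.
Eastward gaps between consecutive values (wrapping around): 6.6°, 1.8°, 4.6°, 0.7°, 346.3°.
Largest gap = 346.3° ⇒ minimal covering band is its complement: 360° − 346.3° = 13.7°.
Band runs from +7.2° eastward to +20.9°.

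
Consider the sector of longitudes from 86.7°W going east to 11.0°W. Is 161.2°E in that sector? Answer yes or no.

Band width going east from -86.7° to -11.0°: ((-11.0 − -86.7) mod 360) = 75.7°.
Offset of +161.2° east of the west edge: ((161.2 − -86.7) mod 360) = 247.9°.
247.9° > 75.7° ⇒ outside.

No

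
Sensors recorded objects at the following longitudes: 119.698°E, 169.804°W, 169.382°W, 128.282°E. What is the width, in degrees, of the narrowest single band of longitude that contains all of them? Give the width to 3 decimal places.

Sort the longitudes: -169.804°, -169.382°, +119.698°, +128.282°.
Eastward gaps between consecutive values (wrapping around): 0.422°, 289.080°, 8.584°, 61.914°.
Largest gap = 289.080° ⇒ minimal covering band is its complement: 360° − 289.080° = 70.920°.
Band runs from +119.698° eastward to -169.382°, crossing the antimeridian.

70.920°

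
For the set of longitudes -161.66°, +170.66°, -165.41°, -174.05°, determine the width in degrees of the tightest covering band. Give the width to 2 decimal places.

Sort the longitudes: -174.05°, -165.41°, -161.66°, +170.66°.
Eastward gaps between consecutive values (wrapping around): 8.64°, 3.75°, 332.32°, 15.29°.
Largest gap = 332.32° ⇒ minimal covering band is its complement: 360° − 332.32° = 27.68°.
Band runs from +170.66° eastward to -161.66°, crossing the antimeridian.

27.68°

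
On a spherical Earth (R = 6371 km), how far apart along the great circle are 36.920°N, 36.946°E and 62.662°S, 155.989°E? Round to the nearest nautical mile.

Δλ = 155.989 − 36.946 = 119.043°.
Δφ = -62.662 − 36.920 = -99.582°.
a = sin²(Δφ/2) + cos φ₁ · cos φ₂ · sin²(Δλ/2) = 0.855924.
c = 2·atan2(√a, √(1−a)) = 2.36292 rad → d = 6371·c ≈ 15054.18 km ≈ 8128.60 nmi.

8129 nmi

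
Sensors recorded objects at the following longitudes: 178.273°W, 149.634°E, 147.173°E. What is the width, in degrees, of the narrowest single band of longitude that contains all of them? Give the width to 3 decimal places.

34.554°

Sort the longitudes: -178.273°, +147.173°, +149.634°.
Eastward gaps between consecutive values (wrapping around): 325.446°, 2.461°, 32.093°.
Largest gap = 325.446° ⇒ minimal covering band is its complement: 360° − 325.446° = 34.554°.
Band runs from +147.173° eastward to -178.273°, crossing the antimeridian.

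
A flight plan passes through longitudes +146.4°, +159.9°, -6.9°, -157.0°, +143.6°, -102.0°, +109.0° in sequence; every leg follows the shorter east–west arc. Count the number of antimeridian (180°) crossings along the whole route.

3

Leg 1: +146.4° → +159.9°, shortest Δλ = 13.5° (east) — does not cross 180°.
Leg 2: +159.9° → -6.9°, shortest Δλ = -166.8° (west) — does not cross 180°.
Leg 3: -6.9° → -157.0°, shortest Δλ = -150.1° (west) — does not cross 180°.
Leg 4: -157.0° → +143.6°, shortest Δλ = -59.4° (west) — crosses 180°.
Leg 5: +143.6° → -102.0°, shortest Δλ = 114.4° (east) — crosses 180°.
Leg 6: -102.0° → +109.0°, shortest Δλ = -149.0° (west) — crosses 180°.
Total crossings: 3.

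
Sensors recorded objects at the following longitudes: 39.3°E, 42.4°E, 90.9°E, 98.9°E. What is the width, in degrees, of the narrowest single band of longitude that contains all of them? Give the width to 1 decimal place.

Sort the longitudes: +39.3°, +42.4°, +90.9°, +98.9°.
Eastward gaps between consecutive values (wrapping around): 3.1°, 48.5°, 8.0°, 300.4°.
Largest gap = 300.4° ⇒ minimal covering band is its complement: 360° − 300.4° = 59.6°.
Band runs from +39.3° eastward to +98.9°.

59.6°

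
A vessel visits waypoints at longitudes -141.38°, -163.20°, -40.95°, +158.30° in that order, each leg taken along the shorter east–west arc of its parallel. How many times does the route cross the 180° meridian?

1

Leg 1: -141.38° → -163.20°, shortest Δλ = -21.82° (west) — does not cross 180°.
Leg 2: -163.20° → -40.95°, shortest Δλ = 122.25° (east) — does not cross 180°.
Leg 3: -40.95° → +158.30°, shortest Δλ = -160.75° (west) — crosses 180°.
Total crossings: 1.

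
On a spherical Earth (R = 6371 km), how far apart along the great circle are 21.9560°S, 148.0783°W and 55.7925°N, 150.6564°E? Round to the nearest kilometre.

Δλ = 150.6564 − -148.0783 = 298.7347°; wrapped into (−180°, 180°]: -61.2653°.
Δφ = 55.7925 − -21.9560 = 77.7485°.
a = sin²(Δφ/2) + cos φ₁ · cos φ₂ · sin²(Δλ/2) = 0.529270.
c = 2·atan2(√a, √(1−a)) = 1.62937 rad → d = 6371·c ≈ 10380.71 km.

10381 km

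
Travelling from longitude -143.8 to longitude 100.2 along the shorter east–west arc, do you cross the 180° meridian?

Yes

Naïve |100.2 − -143.8| = 244.0° > 180°, so the shorter arc goes the other way round — across 180°.
Signed shortest Δλ = ((100.2 − -143.8 + 180) mod 360) − 180 = -116.0°.
Going west by 116.0° from -143.8° passes through 180° before reaching +100.2°.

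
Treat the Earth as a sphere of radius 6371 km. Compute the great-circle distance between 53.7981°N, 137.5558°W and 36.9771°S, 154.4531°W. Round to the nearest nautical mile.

5520 nmi

Δλ = -154.4531 − -137.5558 = -16.8973°.
Δφ = -36.9771 − 53.7981 = -90.7752°.
a = sin²(Δφ/2) + cos φ₁ · cos φ₂ · sin²(Δλ/2) = 0.516950.
c = 2·atan2(√a, √(1−a)) = 1.60470 rad → d = 6371·c ≈ 10223.56 km ≈ 5520.28 nmi.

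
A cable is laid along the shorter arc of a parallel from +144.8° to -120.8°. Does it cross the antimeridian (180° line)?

Naïve |-120.8 − 144.8| = 265.6° > 180°, so the shorter arc goes the other way round — across 180°.
Signed shortest Δλ = ((-120.8 − 144.8 + 180) mod 360) − 180 = 94.4°.
Going east by 94.4° from +144.8° passes through 180° before reaching -120.8°.

Yes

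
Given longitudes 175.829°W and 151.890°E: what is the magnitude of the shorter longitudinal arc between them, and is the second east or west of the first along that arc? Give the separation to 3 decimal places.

Raw difference: 151.890 − -175.829 = 327.719°.
Normalise into (−180°, 180°]: 327.719° − 360° = -32.281°.
Negative ⇒ the second point lies to the west; separation 32.281°.

32.281° west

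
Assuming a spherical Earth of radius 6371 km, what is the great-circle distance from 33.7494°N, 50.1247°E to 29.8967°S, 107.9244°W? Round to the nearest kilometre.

Δλ = -107.9244 − 50.1247 = -158.0491°.
Δφ = -29.8967 − 33.7494 = -63.6461°.
a = sin²(Δφ/2) + cos φ₁ · cos φ₂ · sin²(Δλ/2) = 0.972742.
c = 2·atan2(√a, √(1−a)) = 2.80987 rad → d = 6371·c ≈ 17901.69 km.

17902 km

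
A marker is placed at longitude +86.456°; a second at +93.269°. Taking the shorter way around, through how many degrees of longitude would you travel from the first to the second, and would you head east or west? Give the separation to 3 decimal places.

Raw difference: 93.269 − 86.456 = 6.813°.
Normalise into (−180°, 180°]: 6.813° stays 6.813°.
Positive ⇒ the second point lies to the east; separation 6.813°.

6.813° east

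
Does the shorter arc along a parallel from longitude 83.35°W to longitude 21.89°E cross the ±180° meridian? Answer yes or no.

Signed shortest Δλ = ((21.89 − -83.35 + 180) mod 360) − 180 = 105.24°.
Going east by 105.24° from -83.35° reaches +21.89° without touching 180°.

No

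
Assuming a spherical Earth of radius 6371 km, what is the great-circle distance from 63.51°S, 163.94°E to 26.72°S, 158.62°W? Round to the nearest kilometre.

4898 km

Δλ = -158.62 − 163.94 = -322.56°; wrapped into (−180°, 180°]: 37.44°.
Δφ = -26.72 − -63.51 = 36.79°.
a = sin²(Δφ/2) + cos φ₁ · cos φ₂ · sin²(Δλ/2) = 0.140620.
c = 2·atan2(√a, √(1−a)) = 0.76878 rad → d = 6371·c ≈ 4897.90 km.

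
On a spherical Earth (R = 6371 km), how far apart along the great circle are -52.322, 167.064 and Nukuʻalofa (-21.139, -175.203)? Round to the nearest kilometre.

Δλ = -175.203 − 167.064 = -342.267°; wrapped into (−180°, 180°]: 17.733°.
Δφ = -21.139 − -52.322 = 31.183°.
a = sin²(Δφ/2) + cos φ₁ · cos φ₂ · sin²(Δλ/2) = 0.085785.
c = 2·atan2(√a, √(1−a)) = 0.59450 rad → d = 6371·c ≈ 3787.54 km.

3788 km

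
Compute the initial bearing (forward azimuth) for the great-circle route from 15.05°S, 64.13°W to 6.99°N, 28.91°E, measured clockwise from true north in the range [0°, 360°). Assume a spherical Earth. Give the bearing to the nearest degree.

84°

Δλ = 28.91 − -64.13 = 93.04°.
θ = atan2( sin Δλ · cos φ₂ , cos φ₁ · sin φ₂ − sin φ₁ · cos φ₂ · cos Δλ )
  = atan2(0.99117, 0.10385) = 84.018° → normalised to [0°, 360°): 84.018°.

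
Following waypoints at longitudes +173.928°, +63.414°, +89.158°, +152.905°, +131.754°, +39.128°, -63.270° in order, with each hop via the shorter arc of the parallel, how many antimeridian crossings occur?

Leg 1: +173.928° → +63.414°, shortest Δλ = -110.514° (west) — does not cross 180°.
Leg 2: +63.414° → +89.158°, shortest Δλ = 25.744° (east) — does not cross 180°.
Leg 3: +89.158° → +152.905°, shortest Δλ = 63.747° (east) — does not cross 180°.
Leg 4: +152.905° → +131.754°, shortest Δλ = -21.151° (west) — does not cross 180°.
Leg 5: +131.754° → +39.128°, shortest Δλ = -92.626° (west) — does not cross 180°.
Leg 6: +39.128° → -63.270°, shortest Δλ = -102.398° (west) — does not cross 180°.
Total crossings: 0.

0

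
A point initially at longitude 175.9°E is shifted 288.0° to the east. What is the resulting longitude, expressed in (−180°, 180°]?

Start at +175.9°; shift +288.0° → +463.9°.
+463.9° lies outside (−180°, 180°]; subtract 360° → +103.9°.

103.9°E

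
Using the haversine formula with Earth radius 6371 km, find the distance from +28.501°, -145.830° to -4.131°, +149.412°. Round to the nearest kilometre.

7801 km

Δλ = 149.412 − -145.830 = 295.242°; wrapped into (−180°, 180°]: -64.758°.
Δφ = -4.131 − 28.501 = -32.632°.
a = sin²(Δφ/2) + cos φ₁ · cos φ₂ · sin²(Δλ/2) = 0.330293.
c = 2·atan2(√a, √(1−a)) = 1.22450 rad → d = 6371·c ≈ 7801.31 km.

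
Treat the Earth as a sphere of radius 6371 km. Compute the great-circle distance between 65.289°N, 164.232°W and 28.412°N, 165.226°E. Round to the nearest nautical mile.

2492 nmi

Δλ = 165.226 − -164.232 = 329.458°; wrapped into (−180°, 180°]: -30.542°.
Δφ = 28.412 − 65.289 = -36.877°.
a = sin²(Δφ/2) + cos φ₁ · cos φ₂ · sin²(Δλ/2) = 0.125544.
c = 2·atan2(√a, √(1−a)) = 0.72438 rad → d = 6371·c ≈ 4615.02 km ≈ 2491.91 nmi.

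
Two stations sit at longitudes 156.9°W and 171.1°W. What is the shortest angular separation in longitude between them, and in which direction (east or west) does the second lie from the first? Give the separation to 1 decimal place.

14.2° west

Raw difference: -171.1 − -156.9 = -14.2°.
Normalise into (−180°, 180°]: -14.2° stays -14.2°.
Negative ⇒ the second point lies to the west; separation 14.2°.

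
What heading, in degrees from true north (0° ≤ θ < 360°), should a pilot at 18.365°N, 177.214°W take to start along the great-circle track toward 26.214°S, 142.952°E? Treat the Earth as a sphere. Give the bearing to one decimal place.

Δλ = 142.952 − -177.214 = 320.166°; wrapped into (−180°, 180°]: -39.834°.
θ = atan2( sin Δλ · cos φ₂ , cos φ₁ · sin φ₂ − sin φ₁ · cos φ₂ · cos Δλ )
  = atan2(-0.57468, -0.63629) = -137.912° → normalised to [0°, 360°): 222.088°.

222.1°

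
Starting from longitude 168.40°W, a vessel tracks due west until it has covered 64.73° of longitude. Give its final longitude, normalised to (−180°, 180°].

Start at -168.40°; shift −64.73° → -233.13°.
-233.13° lies outside (−180°, 180°]; add 360° → +126.87°.

126.87°E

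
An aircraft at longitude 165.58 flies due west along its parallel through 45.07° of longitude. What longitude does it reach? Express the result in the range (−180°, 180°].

Start at +165.58°; shift −45.07° → +120.51°.
+120.51° already lies in (−180°, 180°].

+120.51°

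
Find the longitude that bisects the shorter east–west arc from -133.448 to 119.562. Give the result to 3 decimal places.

+173.057°

Signed shortest Δλ from -133.448° to +119.562° is -106.990°.
Midpoint longitude = -133.448° + (-106.990°)/2 = -133.448° − 53.495° = -186.943°.
Normalise into (−180°, 180°]: +173.057°.
(The naïve average (-133.448 + +119.562)/2 = -6.943° is on the wrong side of the globe.)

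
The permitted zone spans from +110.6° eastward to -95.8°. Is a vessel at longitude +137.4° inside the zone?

Band width going east from +110.6° to -95.8°: ((-95.8 − 110.6) mod 360) = 153.6°.
Offset of +137.4° east of the west edge: ((137.4 − 110.6) mod 360) = 26.8°.
26.8° ≤ 153.6° ⇒ inside.

Yes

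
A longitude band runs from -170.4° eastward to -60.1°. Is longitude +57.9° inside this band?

Band width going east from -170.4° to -60.1°: ((-60.1 − -170.4) mod 360) = 110.3°.
Offset of +57.9° east of the west edge: ((57.9 − -170.4) mod 360) = 228.3°.
228.3° > 110.3° ⇒ outside.

No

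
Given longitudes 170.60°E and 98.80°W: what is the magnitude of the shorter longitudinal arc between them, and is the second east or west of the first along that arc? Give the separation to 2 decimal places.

90.60° east

Raw difference: -98.80 − 170.60 = -269.4°.
Normalise into (−180°, 180°]: -269.4° + 360° = 90.6°.
Positive ⇒ the second point lies to the east; separation 90.60°.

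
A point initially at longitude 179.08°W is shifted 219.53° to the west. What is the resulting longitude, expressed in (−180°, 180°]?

38.61°W

Start at -179.08°; shift −219.53° → -398.61°.
-398.61° lies outside (−180°, 180°]; add 360° → -38.61°.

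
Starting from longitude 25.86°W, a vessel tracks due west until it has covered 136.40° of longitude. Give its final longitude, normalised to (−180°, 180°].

Start at -25.86°; shift −136.40° → -162.26°.
-162.26° already lies in (−180°, 180°].

162.26°W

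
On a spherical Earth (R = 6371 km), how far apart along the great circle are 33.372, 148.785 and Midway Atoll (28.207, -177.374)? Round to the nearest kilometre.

3269 km

Δλ = -177.374 − 148.785 = -326.159°; wrapped into (−180°, 180°]: 33.841°.
Δφ = 28.207 − 33.372 = -5.165°.
a = sin²(Δφ/2) + cos φ₁ · cos φ₂ · sin²(Δλ/2) = 0.064370.
c = 2·atan2(√a, √(1−a)) = 0.51303 rad → d = 6371·c ≈ 3268.52 km.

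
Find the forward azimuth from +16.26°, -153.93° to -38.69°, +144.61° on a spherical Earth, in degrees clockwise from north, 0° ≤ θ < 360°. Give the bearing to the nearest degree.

224°

Δλ = 144.61 − -153.93 = 298.54°; wrapped into (−180°, 180°]: -61.46°.
θ = atan2( sin Δλ · cos φ₂ , cos φ₁ · sin φ₂ − sin φ₁ · cos φ₂ · cos Δλ )
  = atan2(-0.68569, -0.70452) = -135.776° → normalised to [0°, 360°): 224.224°.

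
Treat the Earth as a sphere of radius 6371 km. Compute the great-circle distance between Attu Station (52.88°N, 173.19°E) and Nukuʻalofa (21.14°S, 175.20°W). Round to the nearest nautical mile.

4485 nmi

Δλ = -175.20 − 173.19 = -348.39°; wrapped into (−180°, 180°]: 11.61°.
Δφ = -21.14 − 52.88 = -74.02°.
a = sin²(Δφ/2) + cos φ₁ · cos φ₂ · sin²(Δλ/2) = 0.368107.
c = 2·atan2(√a, √(1−a)) = 1.30385 rad → d = 6371·c ≈ 8306.84 km ≈ 4485.33 nmi.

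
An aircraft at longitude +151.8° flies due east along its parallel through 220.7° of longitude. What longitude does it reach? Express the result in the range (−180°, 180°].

Start at +151.8°; shift +220.7° → +372.5°.
+372.5° lies outside (−180°, 180°]; subtract 360° → +12.5°.

+12.5°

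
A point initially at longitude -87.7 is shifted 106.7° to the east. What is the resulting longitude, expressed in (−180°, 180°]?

+19.0°

Start at -87.7°; shift +106.7° → +19.0°.
+19.0° already lies in (−180°, 180°].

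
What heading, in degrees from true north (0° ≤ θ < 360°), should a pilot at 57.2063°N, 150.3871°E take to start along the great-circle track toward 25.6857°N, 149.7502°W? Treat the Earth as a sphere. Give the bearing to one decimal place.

Δλ = -149.7502 − 150.3871 = -300.1373°; wrapped into (−180°, 180°]: 59.8627°.
θ = atan2( sin Δλ · cos φ₂ , cos φ₁ · sin φ₂ − sin φ₁ · cos φ₂ · cos Δλ )
  = atan2(0.77937, -0.14560) = 100.582° → normalised to [0°, 360°): 100.582°.

100.6°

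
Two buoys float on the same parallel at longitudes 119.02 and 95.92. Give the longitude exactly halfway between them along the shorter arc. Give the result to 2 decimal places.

+107.47°

Signed shortest Δλ from +119.02° to +95.92° is -23.10°.
Midpoint longitude = +119.02° + (-23.10°)/2 = +119.02° − 11.55° = +107.47°.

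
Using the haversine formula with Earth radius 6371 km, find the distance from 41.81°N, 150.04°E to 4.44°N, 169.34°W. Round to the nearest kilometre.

5782 km

Δλ = -169.34 − 150.04 = -319.38°; wrapped into (−180°, 180°]: 40.62°.
Δφ = 4.44 − 41.81 = -37.37°.
a = sin²(Δφ/2) + cos φ₁ · cos φ₂ · sin²(Δλ/2) = 0.192164.
c = 2·atan2(√a, √(1−a)) = 0.90756 rad → d = 6371·c ≈ 5782.05 km.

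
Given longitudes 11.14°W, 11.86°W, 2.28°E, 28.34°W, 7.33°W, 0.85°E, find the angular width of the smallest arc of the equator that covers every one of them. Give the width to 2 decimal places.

Sort the longitudes: -28.34°, -11.86°, -11.14°, -7.33°, +0.85°, +2.28°.
Eastward gaps between consecutive values (wrapping around): 16.48°, 0.72°, 3.81°, 8.18°, 1.43°, 329.38°.
Largest gap = 329.38° ⇒ minimal covering band is its complement: 360° − 329.38° = 30.62°.
Band runs from -28.34° eastward to +2.28°.

30.62°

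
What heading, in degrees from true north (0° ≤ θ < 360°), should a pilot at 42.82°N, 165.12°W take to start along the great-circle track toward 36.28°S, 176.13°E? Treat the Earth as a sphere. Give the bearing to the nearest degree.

195°

Δλ = 176.13 − -165.12 = 341.25°; wrapped into (−180°, 180°]: -18.75°.
θ = atan2( sin Δλ · cos φ₂ , cos φ₁ · sin φ₂ − sin φ₁ · cos φ₂ · cos Δλ )
  = atan2(-0.25912, -0.95288) = -164.787° → normalised to [0°, 360°): 195.213°.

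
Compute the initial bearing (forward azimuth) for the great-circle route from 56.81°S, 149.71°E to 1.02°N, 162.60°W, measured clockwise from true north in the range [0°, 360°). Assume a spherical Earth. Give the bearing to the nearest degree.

52°

Δλ = -162.60 − 149.71 = -312.31°; wrapped into (−180°, 180°]: 47.69°.
θ = atan2( sin Δλ · cos φ₂ , cos φ₁ · sin φ₂ − sin φ₁ · cos φ₂ · cos Δλ )
  = atan2(0.73940, 0.57298) = 52.227° → normalised to [0°, 360°): 52.227°.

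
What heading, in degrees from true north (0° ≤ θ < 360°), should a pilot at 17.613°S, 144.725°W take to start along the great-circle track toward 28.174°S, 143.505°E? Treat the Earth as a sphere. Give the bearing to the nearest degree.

246°

Δλ = 143.505 − -144.725 = 288.230°; wrapped into (−180°, 180°]: -71.770°.
θ = atan2( sin Δλ · cos φ₂ , cos φ₁ · sin φ₂ − sin φ₁ · cos φ₂ · cos Δλ )
  = atan2(-0.83727, -0.36657) = -113.645° → normalised to [0°, 360°): 246.355°.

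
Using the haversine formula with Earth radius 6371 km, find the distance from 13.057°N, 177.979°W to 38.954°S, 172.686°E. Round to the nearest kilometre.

5864 km

Δλ = 172.686 − -177.979 = 350.665°; wrapped into (−180°, 180°]: -9.335°.
Δφ = -38.954 − 13.057 = -52.011°.
a = sin²(Δφ/2) + cos φ₁ · cos φ₂ · sin²(Δλ/2) = 0.197261.
c = 2·atan2(√a, √(1−a)) = 0.92043 rad → d = 6371·c ≈ 5864.06 km.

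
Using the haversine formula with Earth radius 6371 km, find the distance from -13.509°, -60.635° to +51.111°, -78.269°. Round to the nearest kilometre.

7386 km

Δλ = -78.269 − -60.635 = -17.634°.
Δφ = 51.111 − -13.509 = 64.620°.
a = sin²(Δφ/2) + cos φ₁ · cos φ₂ · sin²(Δλ/2) = 0.300032.
c = 2·atan2(√a, √(1−a)) = 1.15935 rad → d = 6371·c ≈ 7386.22 km.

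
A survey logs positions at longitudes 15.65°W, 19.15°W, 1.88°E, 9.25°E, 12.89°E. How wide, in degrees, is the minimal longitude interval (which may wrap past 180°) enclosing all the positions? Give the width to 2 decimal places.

Sort the longitudes: -19.15°, -15.65°, +1.88°, +9.25°, +12.89°.
Eastward gaps between consecutive values (wrapping around): 3.50°, 17.53°, 7.37°, 3.64°, 327.96°.
Largest gap = 327.96° ⇒ minimal covering band is its complement: 360° − 327.96° = 32.04°.
Band runs from -19.15° eastward to +12.89°.

32.04°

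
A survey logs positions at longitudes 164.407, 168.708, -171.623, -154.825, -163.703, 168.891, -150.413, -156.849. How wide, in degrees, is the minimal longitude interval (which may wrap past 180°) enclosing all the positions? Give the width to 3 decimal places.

45.180°

Sort the longitudes: -171.623°, -163.703°, -156.849°, -154.825°, -150.413°, +164.407°, +168.708°, +168.891°.
Eastward gaps between consecutive values (wrapping around): 7.920°, 6.854°, 2.024°, 4.412°, 314.820°, 4.301°, 0.183°, 19.486°.
Largest gap = 314.820° ⇒ minimal covering band is its complement: 360° − 314.820° = 45.180°.
Band runs from +164.407° eastward to -150.413°, crossing the antimeridian.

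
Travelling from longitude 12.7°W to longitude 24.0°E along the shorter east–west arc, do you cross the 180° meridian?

Signed shortest Δλ = ((24.0 − -12.7 + 180) mod 360) − 180 = 36.7°.
Going east by 36.7° from -12.7° reaches +24.0° without touching 180°.

No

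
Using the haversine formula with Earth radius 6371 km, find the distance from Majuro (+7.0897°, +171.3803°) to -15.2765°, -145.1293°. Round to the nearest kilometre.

Δλ = -145.1293 − 171.3803 = -316.5096°; wrapped into (−180°, 180°]: 43.4904°.
Δφ = -15.2765 − 7.0897 = -22.3662°.
a = sin²(Δφ/2) + cos φ₁ · cos φ₂ · sin²(Δλ/2) = 0.169008.
c = 2·atan2(√a, √(1−a)) = 0.84733 rad → d = 6371·c ≈ 5398.36 km.

5398 km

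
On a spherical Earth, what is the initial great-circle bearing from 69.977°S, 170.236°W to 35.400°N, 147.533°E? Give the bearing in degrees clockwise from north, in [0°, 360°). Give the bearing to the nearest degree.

Δλ = 147.533 − -170.236 = 317.769°; wrapped into (−180°, 180°]: -42.231°.
θ = atan2( sin Δλ · cos φ₂ , cos φ₁ · sin φ₂ − sin φ₁ · cos φ₂ · cos Δλ )
  = atan2(-0.54786, 0.76542) = -35.594° → normalised to [0°, 360°): 324.406°.

324°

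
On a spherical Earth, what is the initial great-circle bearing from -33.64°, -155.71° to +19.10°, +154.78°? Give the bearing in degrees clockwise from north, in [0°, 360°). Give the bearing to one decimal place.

310.4°

Δλ = 154.78 − -155.71 = 310.49°; wrapped into (−180°, 180°]: -49.51°.
θ = atan2( sin Δλ · cos φ₂ , cos φ₁ · sin φ₂ − sin φ₁ · cos φ₂ · cos Δλ )
  = atan2(-0.71865, 0.61232) = -49.568° → normalised to [0°, 360°): 310.432°.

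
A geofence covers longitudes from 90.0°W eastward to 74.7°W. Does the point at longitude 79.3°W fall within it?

Band width going east from -90.0° to -74.7°: ((-74.7 − -90.0) mod 360) = 15.3°.
Offset of -79.3° east of the west edge: ((-79.3 − -90.0) mod 360) = 10.7°.
10.7° ≤ 15.3° ⇒ inside.

Yes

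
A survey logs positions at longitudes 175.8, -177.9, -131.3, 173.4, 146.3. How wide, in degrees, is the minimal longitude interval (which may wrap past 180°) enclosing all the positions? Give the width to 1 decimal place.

82.4°

Sort the longitudes: -177.9°, -131.3°, +146.3°, +173.4°, +175.8°.
Eastward gaps between consecutive values (wrapping around): 46.6°, 277.6°, 27.1°, 2.4°, 6.3°.
Largest gap = 277.6° ⇒ minimal covering band is its complement: 360° − 277.6° = 82.4°.
Band runs from +146.3° eastward to -131.3°, crossing the antimeridian.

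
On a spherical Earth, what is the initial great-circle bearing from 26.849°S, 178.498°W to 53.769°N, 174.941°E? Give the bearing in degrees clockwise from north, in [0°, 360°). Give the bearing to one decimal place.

356.1°

Δλ = 174.941 − -178.498 = 353.439°; wrapped into (−180°, 180°]: -6.561°.
θ = atan2( sin Δλ · cos φ₂ , cos φ₁ · sin φ₂ − sin φ₁ · cos φ₂ · cos Δλ )
  = atan2(-0.06753, 0.98488) = -3.923° → normalised to [0°, 360°): 356.077°.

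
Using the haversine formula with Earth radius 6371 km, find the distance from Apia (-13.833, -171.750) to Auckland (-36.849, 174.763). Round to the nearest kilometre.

2889 km

Δλ = 174.763 − -171.750 = 346.513°; wrapped into (−180°, 180°]: -13.487°.
Δφ = -36.849 − -13.833 = -23.016°.
a = sin²(Δφ/2) + cos φ₁ · cos φ₂ · sin²(Δλ/2) = 0.050516.
c = 2·atan2(√a, √(1−a)) = 0.45339 rad → d = 6371·c ≈ 2888.54 km.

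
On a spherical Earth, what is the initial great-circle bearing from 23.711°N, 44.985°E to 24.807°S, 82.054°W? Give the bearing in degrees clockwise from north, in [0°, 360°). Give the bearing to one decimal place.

Δλ = -82.054 − 44.985 = -127.039°.
θ = atan2( sin Δλ · cos φ₂ , cos φ₁ · sin φ₂ − sin φ₁ · cos φ₂ · cos Δλ )
  = atan2(-0.72457, -0.16427) = -102.774° → normalised to [0°, 360°): 257.226°.

257.2°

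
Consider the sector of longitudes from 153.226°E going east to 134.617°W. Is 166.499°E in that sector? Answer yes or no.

Yes

Band width going east from +153.226° to -134.617°: ((-134.617 − 153.226) mod 360) = 72.157°.
Offset of +166.499° east of the west edge: ((166.499 − 153.226) mod 360) = 13.273°.
13.273° ≤ 72.157° ⇒ inside.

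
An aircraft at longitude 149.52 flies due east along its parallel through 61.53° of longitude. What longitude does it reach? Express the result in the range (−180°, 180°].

-148.95°

Start at +149.52°; shift +61.53° → +211.05°.
+211.05° lies outside (−180°, 180°]; subtract 360° → -148.95°.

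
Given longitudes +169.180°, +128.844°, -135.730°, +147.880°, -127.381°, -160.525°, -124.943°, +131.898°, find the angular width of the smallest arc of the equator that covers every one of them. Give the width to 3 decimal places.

106.213°

Sort the longitudes: -160.525°, -135.730°, -127.381°, -124.943°, +128.844°, +131.898°, +147.880°, +169.180°.
Eastward gaps between consecutive values (wrapping around): 24.795°, 8.349°, 2.438°, 253.787°, 3.054°, 15.982°, 21.300°, 30.295°.
Largest gap = 253.787° ⇒ minimal covering band is its complement: 360° − 253.787° = 106.213°.
Band runs from +128.844° eastward to -124.943°, crossing the antimeridian.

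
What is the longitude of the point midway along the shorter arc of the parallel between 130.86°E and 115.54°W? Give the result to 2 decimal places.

172.34°W

Signed shortest Δλ from +130.86° to -115.54° is +113.60°.
Midpoint longitude = +130.86° + (+113.60°)/2 = +130.86° + 56.80° = +187.66°.
Normalise into (−180°, 180°]: -172.34°.
(The naïve average (+130.86 + -115.54)/2 = 7.66° is on the wrong side of the globe.)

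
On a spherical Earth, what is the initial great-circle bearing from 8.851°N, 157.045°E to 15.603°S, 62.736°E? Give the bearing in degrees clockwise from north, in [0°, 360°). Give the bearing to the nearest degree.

255°

Δλ = 62.736 − 157.045 = -94.309°.
θ = atan2( sin Δλ · cos φ₂ , cos φ₁ · sin φ₂ − sin φ₁ · cos φ₂ · cos Δλ )
  = atan2(-0.96043, -0.25463) = -104.849° → normalised to [0°, 360°): 255.151°.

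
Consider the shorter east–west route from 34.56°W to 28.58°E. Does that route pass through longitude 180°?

Signed shortest Δλ = ((28.58 − -34.56 + 180) mod 360) − 180 = 63.14°.
Going east by 63.14° from -34.56° reaches +28.58° without touching 180°.

No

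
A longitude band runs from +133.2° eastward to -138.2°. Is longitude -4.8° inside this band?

Band width going east from +133.2° to -138.2°: ((-138.2 − 133.2) mod 360) = 88.6°.
Offset of -4.8° east of the west edge: ((-4.8 − 133.2) mod 360) = 222.0°.
222.0° > 88.6° ⇒ outside.

No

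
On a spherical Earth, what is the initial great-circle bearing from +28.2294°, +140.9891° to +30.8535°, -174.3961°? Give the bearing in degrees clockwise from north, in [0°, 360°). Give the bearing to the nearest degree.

Δλ = -174.3961 − 140.9891 = -315.3852°; wrapped into (−180°, 180°]: 44.6148°.
θ = atan2( sin Δλ · cos φ₂ , cos φ₁ · sin φ₂ − sin φ₁ · cos φ₂ · cos Δλ )
  = atan2(0.60294, 0.16279) = 74.891° → normalised to [0°, 360°): 74.891°.

75°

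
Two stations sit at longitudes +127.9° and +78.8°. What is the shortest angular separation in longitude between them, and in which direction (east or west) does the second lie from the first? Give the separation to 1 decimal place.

49.1° west

Raw difference: 78.8 − 127.9 = -49.1°.
Normalise into (−180°, 180°]: -49.1° stays -49.1°.
Negative ⇒ the second point lies to the west; separation 49.1°.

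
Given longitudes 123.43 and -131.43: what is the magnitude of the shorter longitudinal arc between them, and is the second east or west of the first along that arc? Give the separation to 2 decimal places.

Raw difference: -131.43 − 123.43 = -254.86°.
Normalise into (−180°, 180°]: -254.86° + 360° = 105.14°.
Positive ⇒ the second point lies to the east; separation 105.14°.

105.14° east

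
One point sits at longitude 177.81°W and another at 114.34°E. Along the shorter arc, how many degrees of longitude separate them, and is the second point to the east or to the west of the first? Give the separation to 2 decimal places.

67.85° west

Raw difference: 114.34 − -177.81 = 292.15°.
Normalise into (−180°, 180°]: 292.15° − 360° = -67.85°.
Negative ⇒ the second point lies to the west; separation 67.85°.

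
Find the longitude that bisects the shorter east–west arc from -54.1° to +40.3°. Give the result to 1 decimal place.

-6.9°

Signed shortest Δλ from -54.1° to +40.3° is +94.4°.
Midpoint longitude = -54.1° + (+94.4°)/2 = -54.1° + 47.2° = -6.9°.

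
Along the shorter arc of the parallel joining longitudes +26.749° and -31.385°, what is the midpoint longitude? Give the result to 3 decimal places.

-2.318°

Signed shortest Δλ from +26.749° to -31.385° is -58.134°.
Midpoint longitude = +26.749° + (-58.134°)/2 = +26.749° − 29.067° = -2.318°.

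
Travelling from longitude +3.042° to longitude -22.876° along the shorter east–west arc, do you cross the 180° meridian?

Signed shortest Δλ = ((-22.876 − 3.042 + 180) mod 360) − 180 = -25.918°.
Going west by 25.918° from +3.042° reaches -22.876° without touching 180°.

No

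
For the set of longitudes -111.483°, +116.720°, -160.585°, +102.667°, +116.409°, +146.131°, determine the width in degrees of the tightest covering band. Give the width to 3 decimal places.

145.850°

Sort the longitudes: -160.585°, -111.483°, +102.667°, +116.409°, +116.720°, +146.131°.
Eastward gaps between consecutive values (wrapping around): 49.102°, 214.150°, 13.742°, 0.311°, 29.411°, 53.284°.
Largest gap = 214.150° ⇒ minimal covering band is its complement: 360° − 214.150° = 145.850°.
Band runs from +102.667° eastward to -111.483°, crossing the antimeridian.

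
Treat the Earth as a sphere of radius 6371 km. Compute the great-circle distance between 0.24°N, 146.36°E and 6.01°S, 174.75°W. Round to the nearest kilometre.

Δλ = -174.75 − 146.36 = -321.11°; wrapped into (−180°, 180°]: 38.89°.
Δφ = -6.01 − 0.24 = -6.25°.
a = sin²(Δφ/2) + cos φ₁ · cos φ₂ · sin²(Δλ/2) = 0.113185.
c = 2·atan2(√a, √(1−a)) = 0.68625 rad → d = 6371·c ≈ 4372.08 km.

4372 km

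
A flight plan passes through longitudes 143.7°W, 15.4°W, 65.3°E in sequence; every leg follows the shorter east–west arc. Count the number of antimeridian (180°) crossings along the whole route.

Leg 1: -143.7° → -15.4°, shortest Δλ = 128.3° (east) — does not cross 180°.
Leg 2: -15.4° → +65.3°, shortest Δλ = 80.7° (east) — does not cross 180°.
Total crossings: 0.

0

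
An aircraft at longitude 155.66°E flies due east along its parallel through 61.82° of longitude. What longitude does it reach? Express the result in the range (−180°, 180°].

Start at +155.66°; shift +61.82° → +217.48°.
+217.48° lies outside (−180°, 180°]; subtract 360° → -142.52°.

142.52°W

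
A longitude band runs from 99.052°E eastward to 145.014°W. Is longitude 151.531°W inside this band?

Band width going east from +99.052° to -145.014°: ((-145.014 − 99.052) mod 360) = 115.934°.
Offset of -151.531° east of the west edge: ((-151.531 − 99.052) mod 360) = 109.417°.
109.417° ≤ 115.934° ⇒ inside.

Yes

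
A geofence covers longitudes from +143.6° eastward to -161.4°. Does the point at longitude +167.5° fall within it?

Yes

Band width going east from +143.6° to -161.4°: ((-161.4 − 143.6) mod 360) = 55.0°.
Offset of +167.5° east of the west edge: ((167.5 − 143.6) mod 360) = 23.9°.
23.9° ≤ 55.0° ⇒ inside.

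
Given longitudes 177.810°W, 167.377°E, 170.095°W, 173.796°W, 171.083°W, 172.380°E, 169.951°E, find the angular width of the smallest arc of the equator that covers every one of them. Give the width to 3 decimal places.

22.528°

Sort the longitudes: -177.810°, -173.796°, -171.083°, -170.095°, +167.377°, +169.951°, +172.380°.
Eastward gaps between consecutive values (wrapping around): 4.014°, 2.713°, 0.988°, 337.472°, 2.574°, 2.429°, 9.810°.
Largest gap = 337.472° ⇒ minimal covering band is its complement: 360° − 337.472° = 22.528°.
Band runs from +167.377° eastward to -170.095°, crossing the antimeridian.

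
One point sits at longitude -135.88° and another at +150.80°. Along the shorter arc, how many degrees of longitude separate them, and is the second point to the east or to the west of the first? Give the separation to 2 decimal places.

Raw difference: 150.80 − -135.88 = 286.68°.
Normalise into (−180°, 180°]: 286.68° − 360° = -73.32°.
Negative ⇒ the second point lies to the west; separation 73.32°.

73.32° west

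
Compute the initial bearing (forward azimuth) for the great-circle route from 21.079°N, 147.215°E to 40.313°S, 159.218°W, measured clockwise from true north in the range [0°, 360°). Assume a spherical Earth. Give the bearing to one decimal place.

Δλ = -159.218 − 147.215 = -306.433°; wrapped into (−180°, 180°]: 53.567°.
θ = atan2( sin Δλ · cos φ₂ , cos φ₁ · sin φ₂ − sin φ₁ · cos φ₂ · cos Δλ )
  = atan2(0.61349, -0.76654) = 141.329° → normalised to [0°, 360°): 141.329°.

141.3°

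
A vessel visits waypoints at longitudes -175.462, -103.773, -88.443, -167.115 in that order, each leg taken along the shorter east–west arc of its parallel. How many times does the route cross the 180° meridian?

0

Leg 1: -175.462° → -103.773°, shortest Δλ = 71.689° (east) — does not cross 180°.
Leg 2: -103.773° → -88.443°, shortest Δλ = 15.33° (east) — does not cross 180°.
Leg 3: -88.443° → -167.115°, shortest Δλ = -78.672° (west) — does not cross 180°.
Total crossings: 0.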